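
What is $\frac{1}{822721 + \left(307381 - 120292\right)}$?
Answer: $\frac{1}{1009810} \approx 9.9029 \cdot 10^{-7}$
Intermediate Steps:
$\frac{1}{822721 + \left(307381 - 120292\right)} = \frac{1}{822721 + 187089} = \frac{1}{1009810}$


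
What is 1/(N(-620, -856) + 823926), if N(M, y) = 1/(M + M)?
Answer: 1240/1021668239 ≈ 1.2137e-6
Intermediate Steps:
N(M, y) = 1/(2*M)
1/(N(-620, -856) + 823926) = 1/((½)/(-620) + 823926) = 1/((½)*(-1/620) + 823926) = 1/(-1/1240 + 823926) = 1/(1021668239/1240) = 1240/1021668239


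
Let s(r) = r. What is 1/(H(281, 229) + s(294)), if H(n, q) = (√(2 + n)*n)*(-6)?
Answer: -49/134061372 - 281*√283/134061372 ≈ -3.5627e-5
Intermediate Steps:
H(n, q) = -6*n*√(2 + n) (H(n, q) = (n*√(2 + n))*(-6) = -6*n*√(2 + n))
1/(H(281, 229) + s(294)) = 1/(-6*281*√(2 + 281) + 294) = 1/(-6*281*√283 + 294) = 1/(-1686*√283 + 294) = 1/(294 - 1686*√283)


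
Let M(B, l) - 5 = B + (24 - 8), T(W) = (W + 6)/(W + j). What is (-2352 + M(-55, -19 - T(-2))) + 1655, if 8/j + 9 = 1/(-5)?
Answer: -731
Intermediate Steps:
j = -20/23 (j = 8/(-9 + 1/(-5)) = 8/(-9 - 1/5) = 8/(-46/5) = 8*(-5/46) = -20/23 ≈ -0.86957)
T(W) = (6 + W)/(-20/23 + W) (T(W) = (W + 6)/(W - 20/23) = (6 + W)/(-20/23 + W))
M(B, l) = 21 + B (M(B, l) = 5 + (B + (24 - 8)) = 5 + (B + 16) = 5 + (16 + B) = 21 + B)
(-2352 + M(-55, -19 - T(-2))) + 1655 = (-2352 + (21 - 55)) + 1655 = (-2352 - 34) + 1655 = -2386 + 1655 = -731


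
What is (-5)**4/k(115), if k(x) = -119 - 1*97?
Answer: -625/216 ≈ -2.8935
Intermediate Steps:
k(x) = -216 (k(x) = -119 - 97 = -216)
(-5)**4/k(115) = (-5)**4/(-216) = 625*(-1/216) = -625/216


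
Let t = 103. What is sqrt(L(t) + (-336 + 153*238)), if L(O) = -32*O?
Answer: sqrt(32782) ≈ 181.06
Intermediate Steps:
sqrt(L(t) + (-336 + 153*238)) = sqrt(-32*103 + (-336 + 153*238)) = sqrt(-3296 + (-336 + 36414)) = sqrt(-3296 + 36078) = sqrt(32782)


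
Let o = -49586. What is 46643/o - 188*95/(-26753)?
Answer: -362234219/1326574258 ≈ -0.27306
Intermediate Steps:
46643/o - 188*95/(-26753) = 46643/(-49586) - 188*95/(-26753) = 46643*(-1/49586) - 17860*(-1/26753) = -46643/49586 + 17860/26753 = -362234219/1326574258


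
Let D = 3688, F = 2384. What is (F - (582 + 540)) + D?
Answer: 4950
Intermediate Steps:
(F - (582 + 540)) + D = (2384 - (582 + 540)) + 3688 = (2384 - 1*1122) + 3688 = (2384 - 1122) + 3688 = 1262 + 3688 = 4950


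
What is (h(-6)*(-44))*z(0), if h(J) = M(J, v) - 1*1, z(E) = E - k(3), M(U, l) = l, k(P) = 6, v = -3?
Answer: -1056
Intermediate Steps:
z(E) = -6 + E (z(E) = E - 1*6 = E - 6 = -6 + E)
h(J) = -4 (h(J) = -3 - 1*1 = -3 - 1 = -4)
(h(-6)*(-44))*z(0) = (-4*(-44))*(-6 + 0) = 176*(-6) = -1056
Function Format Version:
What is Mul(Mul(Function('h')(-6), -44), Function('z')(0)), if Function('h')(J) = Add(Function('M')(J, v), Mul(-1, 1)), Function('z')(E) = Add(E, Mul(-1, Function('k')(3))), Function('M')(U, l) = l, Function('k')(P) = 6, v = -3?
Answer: -1056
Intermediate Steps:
Function('z')(E) = Add(-6, E) (Function('z')(E) = Add(E, Mul(-1, 6)) = Add(E, -6) = Add(-6, E))
Function('h')(J) = -4 (Function('h')(J) = Add(-3, Mul(-1, 1)) = Add(-3, -1) = -4)
Mul(Mul(Function('h')(-6), -44), Function('z')(0)) = Mul(Mul(-4, -44), Add(-6, 0)) = Mul(176, -6) = -1056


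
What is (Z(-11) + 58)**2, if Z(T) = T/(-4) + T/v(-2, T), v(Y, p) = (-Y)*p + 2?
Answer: 375769/100 ≈ 3757.7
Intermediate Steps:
v(Y, p) = 2 - Y*p (v(Y, p) = -Y*p + 2 = 2 - Y*p)
Z(T) = -T/4 + T/(2 + 2*T) (Z(T) = T/(-4) + T/(2 - 1*(-2)*T) = T*(-1/4) + T/(2 + 2*T) = -T/4 + T/(2 + 2*T))
(Z(-11) + 58)**2 = ((1/4)*(-11)*(1 - 1*(-11))/(1 - 11) + 58)**2 = ((1/4)*(-11)*(1 + 11)/(-10) + 58)**2 = ((1/4)*(-11)*(-1/10)*12 + 58)**2 = (33/10 + 58)**2 = (613/10)**2 = 375769/100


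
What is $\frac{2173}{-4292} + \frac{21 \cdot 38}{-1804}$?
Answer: $- \frac{1836277}{1935692} \approx -0.94864$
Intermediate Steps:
$\frac{2173}{-4292} + \frac{21 \cdot 38}{-1804} = 2173 \left(- \frac{1}{4292}\right) + 798 \left(- \frac{1}{1804}\right) = - \frac{2173}{4292} - \frac{399}{902} = - \frac{1836277}{1935692}$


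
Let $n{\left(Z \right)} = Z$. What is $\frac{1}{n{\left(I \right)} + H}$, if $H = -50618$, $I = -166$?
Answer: $- \frac{1}{50784} \approx -1.9691 \cdot 10^{-5}$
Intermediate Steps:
$\frac{1}{n{\left(I \right)} + H} = \frac{1}{-166 - 50618} = \frac{1}{-50784} = - \frac{1}{50784}$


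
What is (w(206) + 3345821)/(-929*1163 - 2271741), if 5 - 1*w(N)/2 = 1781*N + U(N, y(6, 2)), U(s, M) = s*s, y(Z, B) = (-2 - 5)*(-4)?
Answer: -2527187/3352168 ≈ -0.75390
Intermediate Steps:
y(Z, B) = 28 (y(Z, B) = -7*(-4) = 28)
U(s, M) = s²
w(N) = 10 - 3562*N - 2*N² (w(N) = 10 - 2*(1781*N + N²) = 10 - 2*(N² + 1781*N) = 10 + (-3562*N - 2*N²) = 10 - 3562*N - 2*N²)
(w(206) + 3345821)/(-929*1163 - 2271741) = ((10 - 3562*206 - 2*206²) + 3345821)/(-929*1163 - 2271741) = ((10 - 733772 - 2*42436) + 3345821)/(-1080427 - 2271741) = ((10 - 733772 - 84872) + 3345821)/(-3352168) = (-818634 + 3345821)*(-1/3352168) = 2527187*(-1/3352168) = -2527187/3352168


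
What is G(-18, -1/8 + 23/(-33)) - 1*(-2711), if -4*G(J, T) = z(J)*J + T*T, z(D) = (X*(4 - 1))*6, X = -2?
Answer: 710573327/278784 ≈ 2548.8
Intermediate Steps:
z(D) = -36 (z(D) = -2*(4 - 1)*6 = -2*3*6 = -6*6 = -36)
G(J, T) = 9*J - T²/4 (G(J, T) = -(-36*J + T*T)/4 = -(-36*J + T²)/4 = -(T² - 36*J)/4 = 9*J - T²/4)
G(-18, -1/8 + 23/(-33)) - 1*(-2711) = (9*(-18) - (-1/8 + 23/(-33))²/4) - 1*(-2711) = (-162 - (-1*⅛ + 23*(-1/33))²/4) + 2711 = (-162 - (-⅛ - 23/33)²/4) + 2711 = (-162 - (-217/264)²/4) + 2711 = (-162 - ¼*47089/69696) + 2711 = (-162 - 47089/278784) + 2711 = -45210097/278784 + 2711 = 710573327/278784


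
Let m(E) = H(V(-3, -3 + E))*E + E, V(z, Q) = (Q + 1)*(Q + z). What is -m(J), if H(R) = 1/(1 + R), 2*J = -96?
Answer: 129696/2701 ≈ 48.018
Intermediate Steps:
J = -48 (J = (1/2)*(-96) = -48)
V(z, Q) = (1 + Q)*(Q + z)
m(E) = E + E/(4 + (-3 + E)**2 - 2*E) (m(E) = E/(1 + ((-3 + E) - 3 + (-3 + E)**2 + (-3 + E)*(-3))) + E = E/(1 + ((-3 + E) - 3 + (-3 + E)**2 + (9 - 3*E))) + E = E/(1 + (3 + (-3 + E)**2 - 2*E)) + E = E/(4 + (-3 + E)**2 - 2*E) + E = E + E/(4 + (-3 + E)**2 - 2*E))
-m(J) = -(-48)*(14 + (-48)**2 - 8*(-48))/(13 + (-48)**2 - 8*(-48)) = -(-48)*(14 + 2304 + 384)/(13 + 2304 + 384) = -(-48)*2702/2701 = -1*(-129696/2701) = 129696/2701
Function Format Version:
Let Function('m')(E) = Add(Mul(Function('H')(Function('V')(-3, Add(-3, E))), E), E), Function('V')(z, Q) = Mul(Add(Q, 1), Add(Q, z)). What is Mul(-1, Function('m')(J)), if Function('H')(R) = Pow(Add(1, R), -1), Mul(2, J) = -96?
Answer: Rational(129696, 2701) ≈ 48.018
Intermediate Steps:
J = -48 (J = Mul(Rational(1, 2), -96) = -48)
Function('V')(z, Q) = Mul(Add(1, Q), Add(Q, z))
Function('m')(E) = Add(E, Mul(E, Pow(Add(4, Pow(Add(-3, E), 2), Mul(-2, E)), -1))) (Function('m')(E) = Add(Mul(Pow(Add(1, Add(Add(-3, E), -3, Pow(Add(-3, E), 2), Mul(Add(-3, E), -3))), -1), E), E) = Add(Mul(Pow(Add(1, Add(Add(-3, E), -3, Pow(Add(-3, E), 2), Add(9, Mul(-3, E)))), -1), E), E) = Add(Mul(Pow(Add(1, Add(3, Pow(Add(-3, E), 2), Mul(-2, E))), -1), E), E) = Add(Mul(Pow(Add(4, Pow(Add(-3, E), 2), Mul(-2, E)), -1), E), E) = Add(Mul(E, Pow(Add(4, Pow(Add(-3, E), 2), Mul(-2, E)), -1)), E) = Add(E, Mul(E, Pow(Add(4, Pow(Add(-3, E), 2), Mul(-2, E)), -1))))
Mul(-1, Function('m')(J)) = Mul(-1, Mul(-48, Pow(Add(13, Pow(-48, 2), Mul(-8, -48)), -1), Add(14, Pow(-48, 2), Mul(-8, -48)))) = Mul(-1, Mul(-48, Pow(Add(13, 2304, 384), -1), Add(14, 2304, 384))) = Mul(-1, Mul(-48, Pow(2701, -1), 2702)) = Mul(-1, Mul(-48, Rational(1, 2701), 2702)) = Mul(-1, Rational(-129696, 2701)) = Rational(129696, 2701)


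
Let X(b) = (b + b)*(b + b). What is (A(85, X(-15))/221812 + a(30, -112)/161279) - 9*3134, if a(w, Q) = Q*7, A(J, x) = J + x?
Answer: -1009030671599681/35773617548 ≈ -28206.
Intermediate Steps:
X(b) = 4*b² (X(b) = (2*b)*(2*b) = 4*b²)
a(w, Q) = 7*Q
(A(85, X(-15))/221812 + a(30, -112)/161279) - 9*3134 = ((85 + 4*(-15)²)/221812 + (7*(-112))/161279) - 9*3134 = ((85 + 4*225)*(1/221812) - 784*1/161279) - 28206 = ((85 + 900)*(1/221812) - 784/161279) - 28206 = (985*(1/221812) - 784/161279) - 28206 = (985/221812 - 784/161279) - 28206 = -15040793/35773617548 - 28206 = -1009030671599681/35773617548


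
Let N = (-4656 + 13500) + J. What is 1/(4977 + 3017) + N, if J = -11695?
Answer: -22790893/7994 ≈ -2851.0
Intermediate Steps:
N = -2851 (N = (-4656 + 13500) - 11695 = 8844 - 11695 = -2851)
1/(4977 + 3017) + N = 1/(4977 + 3017) - 2851 = 1/7994 - 2851 = -22790893/7994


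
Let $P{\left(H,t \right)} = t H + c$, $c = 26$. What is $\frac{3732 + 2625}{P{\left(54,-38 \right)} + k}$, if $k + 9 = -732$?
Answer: $- \frac{6357}{2767} \approx -2.2974$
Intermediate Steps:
$k = -741$ ($k = -9 - 732 = -741$)
$P{\left(H,t \right)} = 26 + H t$ ($P{\left(H,t \right)} = t H + 26 = H t + 26 = 26 + H t$)
$\frac{3732 + 2625}{P{\left(54,-38 \right)} + k} = \frac{3732 + 2625}{\left(26 + 54 \left(-38\right)\right) - 741} = \frac{6357}{\left(26 - 2052\right) - 741} = \frac{6357}{-2026 - 741} = \frac{6357}{-2767} = 6357 \left(- \frac{1}{2767}\right) = - \frac{6357}{2767}$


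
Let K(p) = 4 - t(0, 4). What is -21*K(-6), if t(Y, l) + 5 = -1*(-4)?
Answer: -105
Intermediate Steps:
t(Y, l) = -1 (t(Y, l) = -5 - 1*(-4) = -5 + 4 = -1)
K(p) = 5 (K(p) = 4 - 1*(-1) = 4 + 1 = 5)
-21*K(-6) = -21*5 = -105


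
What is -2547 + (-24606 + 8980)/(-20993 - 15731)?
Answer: -46760201/18362 ≈ -2546.6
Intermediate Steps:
-2547 + (-24606 + 8980)/(-20993 - 15731) = -2547 - 15626/(-36724) = -2547 - 15626*(-1/36724) = -2547 + 7813/18362 = -46760201/18362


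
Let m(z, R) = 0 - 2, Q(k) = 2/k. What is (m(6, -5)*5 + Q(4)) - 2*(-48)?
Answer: 173/2 ≈ 86.500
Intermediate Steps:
m(z, R) = -2
(m(6, -5)*5 + Q(4)) - 2*(-48) = (-2*5 + 2/4) - 2*(-48) = (-10 + 2*(1/4)) + 96 = (-10 + 1/2) + 96 = -19/2 + 96 = 173/2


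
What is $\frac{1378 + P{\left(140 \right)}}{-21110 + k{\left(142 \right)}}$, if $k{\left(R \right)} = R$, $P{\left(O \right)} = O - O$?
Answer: $- \frac{689}{10484} \approx -0.065719$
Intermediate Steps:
$P{\left(O \right)} = 0$
$\frac{1378 + P{\left(140 \right)}}{-21110 + k{\left(142 \right)}} = \frac{1378 + 0}{-21110 + 142} = \frac{1378}{-20968} = 1378 \left(- \frac{1}{20968}\right) = - \frac{689}{10484}$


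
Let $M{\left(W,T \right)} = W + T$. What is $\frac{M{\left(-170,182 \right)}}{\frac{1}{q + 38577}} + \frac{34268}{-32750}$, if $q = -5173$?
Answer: $\frac{6563868866}{16375} \approx 4.0085 \cdot 10^{5}$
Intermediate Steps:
$M{\left(W,T \right)} = T + W$
$\frac{M{\left(-170,182 \right)}}{\frac{1}{q + 38577}} + \frac{34268}{-32750} = \frac{182 - 170}{\frac{1}{-5173 + 38577}} + \frac{34268}{-32750} = \frac{12}{\frac{1}{33404}} + 34268 \left(- \frac{1}{32750}\right) = 12 \frac{1}{\frac{1}{33404}} - \frac{17134}{16375} = 12 \cdot 33404 - \frac{17134}{16375} = 400848 - \frac{17134}{16375} = \frac{6563868866}{16375}$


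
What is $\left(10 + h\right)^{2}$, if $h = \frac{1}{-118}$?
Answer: $\frac{1390041}{13924} \approx 99.831$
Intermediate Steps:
$h = - \frac{1}{118} \approx -0.0084746$
$\left(10 + h\right)^{2} = \left(10 - \frac{1}{118}\right)^{2} = \left(\frac{1179}{118}\right)^{2} = \frac{1390041}{13924}$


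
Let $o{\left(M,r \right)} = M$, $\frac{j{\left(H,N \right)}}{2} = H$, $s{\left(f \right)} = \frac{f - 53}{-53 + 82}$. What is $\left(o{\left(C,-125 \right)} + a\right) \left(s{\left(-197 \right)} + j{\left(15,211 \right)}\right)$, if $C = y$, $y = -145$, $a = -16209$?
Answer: $- \frac{10139480}{29} \approx -3.4964 \cdot 10^{5}$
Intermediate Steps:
$s{\left(f \right)} = - \frac{53}{29} + \frac{f}{29}$ ($s{\left(f \right)} = \frac{-53 + f}{29} = \left(-53 + f\right) \frac{1}{29} = - \frac{53}{29} + \frac{f}{29}$)
$C = -145$
$j{\left(H,N \right)} = 2 H$
$\left(o{\left(C,-125 \right)} + a\right) \left(s{\left(-197 \right)} + j{\left(15,211 \right)}\right) = \left(-145 - 16209\right) \left(\left(- \frac{53}{29} + \frac{1}{29} \left(-197\right)\right) + 2 \cdot 15\right) = - 16354 \left(\left(- \frac{53}{29} - \frac{197}{29}\right) + 30\right) = - 16354 \left(- \frac{250}{29} + 30\right) = \left(-16354\right) \frac{620}{29} = - \frac{10139480}{29}$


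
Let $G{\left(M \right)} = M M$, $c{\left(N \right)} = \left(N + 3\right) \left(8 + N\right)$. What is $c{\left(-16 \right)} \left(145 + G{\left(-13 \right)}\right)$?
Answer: $32656$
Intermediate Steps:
$c{\left(N \right)} = \left(3 + N\right) \left(8 + N\right)$
$G{\left(M \right)} = M^{2}$
$c{\left(-16 \right)} \left(145 + G{\left(-13 \right)}\right) = \left(24 + \left(-16\right)^{2} + 11 \left(-16\right)\right) \left(145 + \left(-13\right)^{2}\right) = \left(24 + 256 - 176\right) \left(145 + 169\right) = 104 \cdot 314 = 32656$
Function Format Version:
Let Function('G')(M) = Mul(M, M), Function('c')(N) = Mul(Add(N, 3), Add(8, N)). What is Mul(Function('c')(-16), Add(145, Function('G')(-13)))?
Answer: 32656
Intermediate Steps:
Function('c')(N) = Mul(Add(3, N), Add(8, N))
Function('G')(M) = Pow(M, 2)
Mul(Function('c')(-16), Add(145, Function('G')(-13))) = Mul(Add(24, Pow(-16, 2), Mul(11, -16)), Add(145, Pow(-13, 2))) = Mul(Add(24, 256, -176), Add(145, 169)) = Mul(104, 314) = 32656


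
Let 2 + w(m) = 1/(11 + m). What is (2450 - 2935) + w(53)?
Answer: -31167/64 ≈ -486.98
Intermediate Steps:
w(m) = -2 + 1/(11 + m)
(2450 - 2935) + w(53) = (2450 - 2935) + (-21 - 2*53)/(11 + 53) = -485 + (-21 - 106)/64 = -485 + (1/64)*(-127) = -485 - 127/64 = -31167/64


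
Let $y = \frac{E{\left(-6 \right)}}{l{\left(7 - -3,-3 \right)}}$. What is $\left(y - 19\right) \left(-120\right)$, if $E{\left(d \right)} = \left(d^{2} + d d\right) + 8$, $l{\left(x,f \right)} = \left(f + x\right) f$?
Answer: $\frac{19160}{7} \approx 2737.1$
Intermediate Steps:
$l{\left(x,f \right)} = f \left(f + x\right)$
$E{\left(d \right)} = 8 + 2 d^{2}$ ($E{\left(d \right)} = \left(d^{2} + d^{2}\right) + 8 = 2 d^{2} + 8 = 8 + 2 d^{2}$)
$y = - \frac{80}{21}$ ($y = \frac{8 + 2 \left(-6\right)^{2}}{\left(-3\right) \left(-3 + \left(7 - -3\right)\right)} = \frac{8 + 2 \cdot 36}{\left(-3\right) \left(-3 + \left(7 + 3\right)\right)} = \frac{8 + 72}{\left(-3\right) \left(-3 + 10\right)} = \frac{80}{\left(-3\right) 7} = \frac{80}{-21} = 80 \left(- \frac{1}{21}\right) = - \frac{80}{21} \approx -3.8095$)
$\left(y - 19\right) \left(-120\right) = \left(- \frac{80}{21} - 19\right) \left(-120\right) = \left(- \frac{479}{21}\right) \left(-120\right) = \frac{19160}{7}$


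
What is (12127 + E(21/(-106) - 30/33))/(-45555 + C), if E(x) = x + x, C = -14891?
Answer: -3534375/17620009 ≈ -0.20059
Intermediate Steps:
E(x) = 2*x
(12127 + E(21/(-106) - 30/33))/(-45555 + C) = (12127 + 2*(21/(-106) - 30/33))/(-45555 - 14891) = (12127 + 2*(21*(-1/106) - 30*1/33))/(-60446) = (12127 + 2*(-21/106 - 10/11))*(-1/60446) = (12127 + 2*(-1291/1166))*(-1/60446) = (12127 - 1291/583)*(-1/60446) = (7068750/583)*(-1/60446) = -3534375/17620009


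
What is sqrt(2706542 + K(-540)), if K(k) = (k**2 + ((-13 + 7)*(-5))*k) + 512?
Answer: sqrt(2982454) ≈ 1727.0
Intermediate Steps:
K(k) = 512 + k**2 + 30*k (K(k) = (k**2 + (-6*(-5))*k) + 512 = (k**2 + 30*k) + 512 = 512 + k**2 + 30*k)
sqrt(2706542 + K(-540)) = sqrt(2706542 + (512 + (-540)**2 + 30*(-540))) = sqrt(2706542 + (512 + 291600 - 16200)) = sqrt(2706542 + 275912) = sqrt(2982454)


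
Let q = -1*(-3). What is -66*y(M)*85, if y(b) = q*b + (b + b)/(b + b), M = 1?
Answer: -22440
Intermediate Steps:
q = 3
y(b) = 1 + 3*b (y(b) = 3*b + (b + b)/(b + b) = 3*b + (2*b)/((2*b)) = 3*b + (2*b)*(1/(2*b)) = 3*b + 1 = 1 + 3*b)
-66*y(M)*85 = -66*(1 + 3*1)*85 = -66*(1 + 3)*85 = -66*4*85 = -264*85 = -22440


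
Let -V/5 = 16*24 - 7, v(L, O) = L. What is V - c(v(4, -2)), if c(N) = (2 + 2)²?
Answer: -1901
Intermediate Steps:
c(N) = 16 (c(N) = 4² = 16)
V = -1885 (V = -5*(16*24 - 7) = -5*(384 - 7) = -5*377 = -1885)
V - c(v(4, -2)) = -1885 - 1*16 = -1885 - 16 = -1901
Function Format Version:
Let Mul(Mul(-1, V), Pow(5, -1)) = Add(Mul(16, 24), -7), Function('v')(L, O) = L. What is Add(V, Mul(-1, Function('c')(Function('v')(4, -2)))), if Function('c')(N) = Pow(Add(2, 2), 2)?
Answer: -1901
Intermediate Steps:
Function('c')(N) = 16 (Function('c')(N) = Pow(4, 2) = 16)
V = -1885 (V = Mul(-5, Add(Mul(16, 24), -7)) = Mul(-5, Add(384, -7)) = Mul(-5, 377) = -1885)
Add(V, Mul(-1, Function('c')(Function('v')(4, -2)))) = Add(-1885, Mul(-1, 16)) = Add(-1885, -16) = -1901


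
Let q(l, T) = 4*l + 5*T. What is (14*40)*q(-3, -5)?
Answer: -20720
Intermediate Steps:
(14*40)*q(-3, -5) = (14*40)*(4*(-3) + 5*(-5)) = 560*(-12 - 25) = 560*(-37) = -20720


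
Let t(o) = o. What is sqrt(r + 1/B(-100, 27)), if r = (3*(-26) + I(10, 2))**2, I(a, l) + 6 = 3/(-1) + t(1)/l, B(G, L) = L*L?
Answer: sqrt(21818245)/54 ≈ 86.500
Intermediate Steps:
B(G, L) = L**2
I(a, l) = -9 + 1/l (I(a, l) = -6 + (3/(-1) + 1/l) = -6 + (3*(-1) + 1/l) = -6 + (-3 + 1/l) = -9 + 1/l)
r = 29929/4 (r = (3*(-26) + (-9 + 1/2))**2 = (-78 + (-9 + 1/2))**2 = (-78 - 17/2)**2 = (-173/2)**2 = 29929/4 ≈ 7482.3)
sqrt(r + 1/B(-100, 27)) = sqrt(29929/4 + 1/(27**2)) = sqrt(29929/4 + 1/729) = sqrt(21818245/2916) = sqrt(21818245)/54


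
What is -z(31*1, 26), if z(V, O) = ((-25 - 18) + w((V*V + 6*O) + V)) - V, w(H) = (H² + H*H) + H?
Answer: -2636882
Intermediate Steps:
w(H) = H + 2*H² (w(H) = (H² + H²) + H = 2*H² + H = H + 2*H²)
z(V, O) = -43 - V + (V + V² + 6*O)*(1 + 2*V + 2*V² + 12*O) (z(V, O) = ((-25 - 18) + ((V*V + 6*O) + V)*(1 + 2*((V*V + 6*O) + V))) - V = (-43 + ((V² + 6*O) + V)*(1 + 2*((V² + 6*O) + V))) - V = (-43 + (V + V² + 6*O)*(1 + 2*(V + V² + 6*O))) - V = (-43 + (V + V² + 6*O)*(1 + (2*V + 2*V² + 12*O))) - V = (-43 + (V + V² + 6*O)*(1 + 2*V + 2*V² + 12*O)) - V = -43 - V + (V + V² + 6*O)*(1 + 2*V + 2*V² + 12*O))
-z(31*1, 26) = -(-43 - 31 + (31*1 + (31*1)² + 6*26)*(1 + 2*(31*1) + 2*(31*1)² + 12*26)) = -(-43 - 1*31 + (31 + 31² + 156)*(1 + 2*31 + 2*31² + 312)) = -(-43 - 31 + (31 + 961 + 156)*(1 + 62 + 2*961 + 312)) = -(-43 - 31 + 1148*(1 + 62 + 1922 + 312)) = -(-43 - 31 + 1148*2297) = -(-43 - 31 + 2636956) = -1*2636882 = -2636882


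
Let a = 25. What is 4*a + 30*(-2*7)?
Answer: -320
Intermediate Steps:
4*a + 30*(-2*7) = 4*25 + 30*(-2*7) = 100 + 30*(-14) = 100 - 420 = -320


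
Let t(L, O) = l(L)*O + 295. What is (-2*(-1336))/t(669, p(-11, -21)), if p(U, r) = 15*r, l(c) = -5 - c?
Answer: 2672/212605 ≈ 0.012568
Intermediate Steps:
t(L, O) = 295 + O*(-5 - L) (t(L, O) = (-5 - L)*O + 295 = O*(-5 - L) + 295 = 295 + O*(-5 - L))
(-2*(-1336))/t(669, p(-11, -21)) = (-2*(-1336))/(295 - 15*(-21)*(5 + 669)) = 2672/(295 - 1*(-315)*674) = 2672/(295 + 212310) = 2672/212605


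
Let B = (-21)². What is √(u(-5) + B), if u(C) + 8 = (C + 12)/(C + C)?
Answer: √43230/10 ≈ 20.792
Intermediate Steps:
B = 441
u(C) = -8 + (12 + C)/(2*C) (u(C) = -8 + (C + 12)/(C + C) = -8 + (12 + C)/((2*C)) = -8 + (12 + C)*(1/(2*C)) = -8 + (12 + C)/(2*C))
√(u(-5) + B) = √((-15/2 + 6/(-5)) + 441) = √((-15/2 + 6*(-⅕)) + 441) = √((-15/2 - 6/5) + 441) = √(-87/10 + 441) = √(4323/10) = √43230/10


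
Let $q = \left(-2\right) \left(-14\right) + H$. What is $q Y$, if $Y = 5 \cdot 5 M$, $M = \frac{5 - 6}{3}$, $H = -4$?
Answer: $-200$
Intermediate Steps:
$M = - \frac{1}{3}$ ($M = \left(5 - 6\right) \frac{1}{3} = \left(-1\right) \frac{1}{3} = - \frac{1}{3} \approx -0.33333$)
$Y = - \frac{25}{3}$ ($Y = 5 \cdot 5 \left(- \frac{1}{3}\right) = 25 \left(- \frac{1}{3}\right) = - \frac{25}{3} \approx -8.3333$)
$q = 24$ ($q = \left(-2\right) \left(-14\right) - 4 = 28 - 4 = 24$)
$q Y = 24 \left(- \frac{25}{3}\right) = -200$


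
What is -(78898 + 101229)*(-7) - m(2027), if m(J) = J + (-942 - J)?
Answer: 1261831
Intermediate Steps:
m(J) = -942
-(78898 + 101229)*(-7) - m(2027) = -(78898 + 101229)*(-7) - 1*(-942) = -1*180127*(-7) + 942 = -180127*(-7) + 942 = 1260889 + 942 = 1261831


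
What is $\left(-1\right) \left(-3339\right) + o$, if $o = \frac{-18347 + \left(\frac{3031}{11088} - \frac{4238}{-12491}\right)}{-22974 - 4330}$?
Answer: $\frac{1804190813917237}{540229954176} \approx 3339.7$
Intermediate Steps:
$o = \frac{362996923573}{540229954176}$ ($o = \frac{-18347 + \left(3031 \cdot \frac{1}{11088} - - \frac{4238}{12491}\right)}{-27304} = \left(-18347 + \left(\frac{433}{1584} + \frac{4238}{12491}\right)\right) \left(- \frac{1}{27304}\right) = \left(-18347 + \frac{12121595}{19785744}\right) \left(- \frac{1}{27304}\right) = \left(- \frac{362996923573}{19785744}\right) \left(- \frac{1}{27304}\right) = \frac{362996923573}{540229954176} \approx 0.67193$)
$\left(-1\right) \left(-3339\right) + o = \left(-1\right) \left(-3339\right) + \frac{362996923573}{540229954176} = 3339 + \frac{362996923573}{540229954176} = \frac{1804190813917237}{540229954176}$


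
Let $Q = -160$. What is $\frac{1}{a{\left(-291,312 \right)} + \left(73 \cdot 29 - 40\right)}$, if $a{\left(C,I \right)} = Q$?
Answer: $\frac{1}{1917} \approx 0.00052165$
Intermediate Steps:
$a{\left(C,I \right)} = -160$
$\frac{1}{a{\left(-291,312 \right)} + \left(73 \cdot 29 - 40\right)} = \frac{1}{-160 + \left(73 \cdot 29 - 40\right)} = \frac{1}{-160 + \left(2117 - 40\right)} = \frac{1}{-160 + 2077} = \frac{1}{1917}$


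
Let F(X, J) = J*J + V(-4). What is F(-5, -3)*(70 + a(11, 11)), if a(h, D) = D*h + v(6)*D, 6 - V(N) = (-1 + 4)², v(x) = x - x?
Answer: 1146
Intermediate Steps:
v(x) = 0
V(N) = -3 (V(N) = 6 - (-1 + 4)² = 6 - 1*3² = 6 - 1*9 = 6 - 9 = -3)
F(X, J) = -3 + J² (F(X, J) = J*J - 3 = J² - 3 = -3 + J²)
a(h, D) = D*h (a(h, D) = D*h + 0*D = D*h + 0 = D*h)
F(-5, -3)*(70 + a(11, 11)) = (-3 + (-3)²)*(70 + 11*11) = (-3 + 9)*(70 + 121) = 6*191 = 1146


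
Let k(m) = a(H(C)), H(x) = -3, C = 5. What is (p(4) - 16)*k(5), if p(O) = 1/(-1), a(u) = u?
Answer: 51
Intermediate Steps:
k(m) = -3
p(O) = -1
(p(4) - 16)*k(5) = (-1 - 16)*(-3) = -17*(-3) = 51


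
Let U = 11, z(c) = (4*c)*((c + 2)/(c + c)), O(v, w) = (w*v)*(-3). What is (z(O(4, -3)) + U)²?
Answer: 7569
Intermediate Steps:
O(v, w) = -3*v*w (O(v, w) = (v*w)*(-3) = -3*v*w)
z(c) = 4 + 2*c (z(c) = (4*c)*((2 + c)/((2*c))) = (4*c)*((2 + c)*(1/(2*c))) = (4*c)*((2 + c)/(2*c)) = 4 + 2*c)
(z(O(4, -3)) + U)² = ((4 + 2*(-3*4*(-3))) + 11)² = ((4 + 2*36) + 11)² = ((4 + 72) + 11)² = (76 + 11)² = 87² = 7569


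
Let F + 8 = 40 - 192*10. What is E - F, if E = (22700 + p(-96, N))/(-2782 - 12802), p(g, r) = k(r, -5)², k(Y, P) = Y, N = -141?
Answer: 29380011/15584 ≈ 1885.3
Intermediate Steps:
p(g, r) = r²
E = -42581/15584 (E = (22700 + (-141)²)/(-2782 - 12802) = (22700 + 19881)/(-15584) = 42581*(-1/15584) = -42581/15584 ≈ -2.7324)
F = -1888 (F = -8 + (40 - 192*10) = -8 + (40 - 24*80) = -8 + (40 - 1920) = -8 - 1880 = -1888)
E - F = -42581/15584 - 1*(-1888) = -42581/15584 + 1888 = 29380011/15584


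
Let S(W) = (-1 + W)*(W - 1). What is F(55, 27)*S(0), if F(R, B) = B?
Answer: 27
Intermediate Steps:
S(W) = (-1 + W)² (S(W) = (-1 + W)*(-1 + W) = (-1 + W)²)
F(55, 27)*S(0) = 27*(-1 + 0)² = 27*(-1)² = 27*1 = 27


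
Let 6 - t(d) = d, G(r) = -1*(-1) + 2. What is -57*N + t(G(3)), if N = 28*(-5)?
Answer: 7983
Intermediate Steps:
N = -140
G(r) = 3 (G(r) = 1 + 2 = 3)
t(d) = 6 - d
-57*N + t(G(3)) = -57*(-140) + (6 - 1*3) = 7980 + (6 - 3) = 7980 + 3 = 7983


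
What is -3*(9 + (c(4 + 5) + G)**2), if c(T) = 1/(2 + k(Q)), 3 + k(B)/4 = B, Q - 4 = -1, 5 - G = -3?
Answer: -975/4 ≈ -243.75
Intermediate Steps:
G = 8 (G = 5 - 1*(-3) = 5 + 3 = 8)
Q = 3 (Q = 4 - 1 = 3)
k(B) = -12 + 4*B
c(T) = 1/2 (c(T) = 1/(2 + (-12 + 4*3)) = 1/(2 + (-12 + 12)) = 1/(2 + 0) = 1/2)
-3*(9 + (c(4 + 5) + G)**2) = -3*(9 + (1/2 + 8)**2) = -3*(9 + (17/2)**2) = -3*(9 + 289/4) = -3*325/4 = -975/4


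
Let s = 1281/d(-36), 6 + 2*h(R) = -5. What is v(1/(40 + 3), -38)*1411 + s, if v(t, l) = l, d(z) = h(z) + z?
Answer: -4452856/83 ≈ -53649.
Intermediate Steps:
h(R) = -11/2 (h(R) = -3 + (½)*(-5) = -3 - 5/2 = -11/2)
d(z) = -11/2 + z
s = -2562/83 (s = 1281/(-11/2 - 36) = 1281/(-83/2) = 1281*(-2/83) = -2562/83 ≈ -30.867)
v(1/(40 + 3), -38)*1411 + s = -38*1411 - 2562/83 = -53618 - 2562/83 = -4452856/83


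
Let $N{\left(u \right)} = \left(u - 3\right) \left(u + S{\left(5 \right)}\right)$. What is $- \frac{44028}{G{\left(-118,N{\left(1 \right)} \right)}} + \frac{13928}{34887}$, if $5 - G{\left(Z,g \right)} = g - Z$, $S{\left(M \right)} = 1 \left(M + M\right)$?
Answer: $\frac{1537272284}{3174717} \approx 484.22$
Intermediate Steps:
$S{\left(M \right)} = 2 M$ ($S{\left(M \right)} = 1 \cdot 2 M = 2 M$)
$N{\left(u \right)} = \left(-3 + u\right) \left(10 + u\right)$ ($N{\left(u \right)} = \left(u - 3\right) \left(u + 2 \cdot 5\right) = \left(-3 + u\right) \left(u + 10\right) = \left(-3 + u\right) \left(10 + u\right)$)
$G{\left(Z,g \right)} = 5 + Z - g$ ($G{\left(Z,g \right)} = 5 - \left(g - Z\right) = 5 + \left(Z - g\right) = 5 + Z - g$)
$- \frac{44028}{G{\left(-118,N{\left(1 \right)} \right)}} + \frac{13928}{34887} = - \frac{44028}{5 - 118 - \left(-30 + 1^{2} + 7 \cdot 1\right)} + \frac{13928}{34887} = - \frac{44028}{5 - 118 - \left(-30 + 1 + 7\right)} + 13928 \cdot \frac{1}{34887} = - \frac{44028}{5 - 118 - -22} + \frac{13928}{34887} = - \frac{44028}{5 - 118 + 22} + \frac{13928}{34887} = - \frac{44028}{-91} + \frac{13928}{34887} = \left(-44028\right) \left(- \frac{1}{91}\right) + \frac{13928}{34887} = \frac{44028}{91} + \frac{13928}{34887} = \frac{1537272284}{3174717}$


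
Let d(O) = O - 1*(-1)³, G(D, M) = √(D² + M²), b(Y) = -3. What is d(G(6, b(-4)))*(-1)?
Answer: -1 - 3*√5 ≈ -7.7082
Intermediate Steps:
d(O) = 1 + O (d(O) = O - 1*(-1) = O + 1 = 1 + O)
d(G(6, b(-4)))*(-1) = (1 + √(6² + (-3)²))*(-1) = (1 + √(36 + 9))*(-1) = (1 + √45)*(-1) = (1 + 3*√5)*(-1) = -1 - 3*√5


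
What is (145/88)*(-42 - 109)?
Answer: -21895/88 ≈ -248.81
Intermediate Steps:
(145/88)*(-42 - 109) = (145*(1/88))*(-151) = (145/88)*(-151) = -21895/88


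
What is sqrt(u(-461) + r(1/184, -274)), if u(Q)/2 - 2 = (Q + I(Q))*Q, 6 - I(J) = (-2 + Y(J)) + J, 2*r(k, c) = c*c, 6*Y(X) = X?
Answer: I*sqrt(366069)/3 ≈ 201.68*I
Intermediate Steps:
Y(X) = X/6
r(k, c) = c**2/2 (r(k, c) = (c*c)/2 = c**2/2)
I(J) = 8 - 7*J/6 (I(J) = 6 - ((-2 + J/6) + J) = 6 - (-2 + 7*J/6) = 6 + (2 - 7*J/6) = 8 - 7*J/6)
u(Q) = 4 + 2*Q*(8 - Q/6) (u(Q) = 4 + 2*((Q + (8 - 7*Q/6))*Q) = 4 + 2*((8 - Q/6)*Q) = 4 + 2*(Q*(8 - Q/6)) = 4 + 2*Q*(8 - Q/6))
sqrt(u(-461) + r(1/184, -274)) = sqrt((4 + 16*(-461) - 1/3*(-461)**2) + (1/2)*(-274)**2) = sqrt((4 - 7376 - 1/3*212521) + (1/2)*75076) = sqrt((4 - 7376 - 212521/3) + 37538) = sqrt(-234637/3 + 37538) = sqrt(-122023/3) = I*sqrt(366069)/3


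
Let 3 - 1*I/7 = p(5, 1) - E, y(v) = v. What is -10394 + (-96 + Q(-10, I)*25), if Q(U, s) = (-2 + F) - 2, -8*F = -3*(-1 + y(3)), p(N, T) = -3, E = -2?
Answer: -42285/4 ≈ -10571.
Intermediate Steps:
I = 28 (I = 21 - 7*(-3 - 1*(-2)) = 21 - 7*(-3 + 2) = 21 - 7*(-1) = 21 + 7 = 28)
F = ¾ (F = -(-3)*(-1 + 3)/8 = -(-3)*2/8 = -⅛*(-6) = ¾ ≈ 0.75000)
Q(U, s) = -13/4 (Q(U, s) = (-2 + ¾) - 2 = -5/4 - 2 = -13/4)
-10394 + (-96 + Q(-10, I)*25) = -10394 + (-96 - 13/4*25) = -10394 + (-96 - 325/4) = -10394 - 709/4 = -42285/4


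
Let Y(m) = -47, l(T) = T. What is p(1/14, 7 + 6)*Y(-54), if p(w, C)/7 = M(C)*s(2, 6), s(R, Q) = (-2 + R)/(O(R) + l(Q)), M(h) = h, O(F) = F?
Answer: 0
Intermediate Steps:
s(R, Q) = (-2 + R)/(Q + R) (s(R, Q) = (-2 + R)/(R + Q) = (-2 + R)/(Q + R))
p(w, C) = 0 (p(w, C) = 7*(C*((-2 + 2)/(6 + 2))) = 7*(C*(0/8)) = 7*(C*((⅛)*0)) = 7*(C*0) = 7*0 = 0)
p(1/14, 7 + 6)*Y(-54) = 0*(-47) = 0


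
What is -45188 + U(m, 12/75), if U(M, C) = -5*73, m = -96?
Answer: -45553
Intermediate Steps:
U(M, C) = -365
-45188 + U(m, 12/75) = -45188 - 365 = -45553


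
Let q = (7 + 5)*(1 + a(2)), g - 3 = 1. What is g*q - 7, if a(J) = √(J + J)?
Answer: 137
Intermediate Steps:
a(J) = √2*√J (a(J) = √(2*J) = √2*√J)
g = 4 (g = 3 + 1 = 4)
q = 36 (q = (7 + 5)*(1 + √2*√2) = 12*(1 + 2) = 12*3 = 36)
g*q - 7 = 4*36 - 7 = 144 - 7 = 137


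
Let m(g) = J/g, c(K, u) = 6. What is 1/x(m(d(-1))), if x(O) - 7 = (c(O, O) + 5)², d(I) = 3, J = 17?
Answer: 1/128 ≈ 0.0078125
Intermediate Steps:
m(g) = 17/g
x(O) = 128 (x(O) = 7 + (6 + 5)² = 7 + 11² = 7 + 121 = 128)
1/x(m(d(-1))) = 1/128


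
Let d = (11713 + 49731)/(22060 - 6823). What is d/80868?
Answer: 15361/308046429 ≈ 4.9866e-5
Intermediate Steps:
d = 61444/15237 ≈ 4.0326
d/80868 = (61444/15237)/80868 = (61444/15237)*(1/80868) = 15361/308046429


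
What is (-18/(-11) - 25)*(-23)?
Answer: 5911/11 ≈ 537.36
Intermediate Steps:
(-18/(-11) - 25)*(-23) = (-18*(-1/11) - 25)*(-23) = (18/11 - 25)*(-23) = -257/11*(-23) = 5911/11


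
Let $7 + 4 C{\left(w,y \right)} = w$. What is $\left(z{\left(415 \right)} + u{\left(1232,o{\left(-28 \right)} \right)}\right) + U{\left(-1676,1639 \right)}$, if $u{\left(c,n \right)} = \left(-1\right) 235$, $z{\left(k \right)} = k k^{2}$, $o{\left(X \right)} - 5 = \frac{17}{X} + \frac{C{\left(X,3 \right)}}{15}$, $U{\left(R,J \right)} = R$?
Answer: $71471464$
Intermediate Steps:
$C{\left(w,y \right)} = - \frac{7}{4} + \frac{w}{4}$
$o{\left(X \right)} = \frac{293}{60} + \frac{17}{X} + \frac{X}{60}$ ($o{\left(X \right)} = 5 + \left(\frac{17}{X} + \frac{- \frac{7}{4} + \frac{X}{4}}{15}\right) = 5 + \left(\frac{17}{X} + \left(- \frac{7}{4} + \frac{X}{4}\right) \frac{1}{15}\right) = 5 + \left(\frac{17}{X} + \left(- \frac{7}{60} + \frac{X}{60}\right)\right) = 5 + \left(- \frac{7}{60} + \frac{17}{X} + \frac{X}{60}\right) = \frac{293}{60} + \frac{17}{X} + \frac{X}{60}$)
$z{\left(k \right)} = k^{3}$
$u{\left(c,n \right)} = -235$
$\left(z{\left(415 \right)} + u{\left(1232,o{\left(-28 \right)} \right)}\right) + U{\left(-1676,1639 \right)} = \left(415^{3} - 235\right) - 1676 = \left(71473375 - 235\right) - 1676 = 71473140 - 1676 = 71471464$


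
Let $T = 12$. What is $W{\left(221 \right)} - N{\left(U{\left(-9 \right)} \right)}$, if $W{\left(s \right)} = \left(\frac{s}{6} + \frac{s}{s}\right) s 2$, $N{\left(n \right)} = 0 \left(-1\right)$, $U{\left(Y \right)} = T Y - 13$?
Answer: $\frac{50167}{3} \approx 16722.0$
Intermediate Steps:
$U{\left(Y \right)} = -13 + 12 Y$ ($U{\left(Y \right)} = 12 Y - 13 = -13 + 12 Y$)
$N{\left(n \right)} = 0$
$W{\left(s \right)} = 2 s \left(1 + \frac{s}{6}\right)$ ($W{\left(s \right)} = \left(s \frac{1}{6} + 1\right) s 2 = \left(\frac{s}{6} + 1\right) s 2 = \left(1 + \frac{s}{6}\right) s 2 = s \left(1 + \frac{s}{6}\right) 2 = 2 s \left(1 + \frac{s}{6}\right)$)
$W{\left(221 \right)} - N{\left(U{\left(-9 \right)} \right)} = \frac{1}{3} \cdot 221 \left(6 + 221\right) - 0 = \frac{1}{3} \cdot 221 \cdot 227 + 0 = \frac{50167}{3} + 0 = \frac{50167}{3}$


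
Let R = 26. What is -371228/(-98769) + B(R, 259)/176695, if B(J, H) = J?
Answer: 5963336314/1586544405 ≈ 3.7587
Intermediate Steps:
-371228/(-98769) + B(R, 259)/176695 = -371228/(-98769) + 26/176695 = -371228*(-1/98769) + 26*(1/176695) = 33748/8979 + 26/176695 = 5963336314/1586544405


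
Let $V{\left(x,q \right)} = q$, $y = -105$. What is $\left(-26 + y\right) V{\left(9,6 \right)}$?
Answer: $-786$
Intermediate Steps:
$\left(-26 + y\right) V{\left(9,6 \right)} = \left(-26 - 105\right) 6 = \left(-131\right) 6 = -786$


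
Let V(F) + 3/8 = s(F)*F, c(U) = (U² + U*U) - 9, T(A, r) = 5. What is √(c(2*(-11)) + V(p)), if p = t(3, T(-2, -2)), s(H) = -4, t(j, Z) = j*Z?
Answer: √14378/4 ≈ 29.977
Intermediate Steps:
c(U) = -9 + 2*U² (c(U) = (U² + U²) - 9 = 2*U² - 9 = -9 + 2*U²)
t(j, Z) = Z*j
p = 15 (p = 5*3 = 15)
V(F) = -3/8 - 4*F
√(c(2*(-11)) + V(p)) = √((-9 + 2*(2*(-11))²) + (-3/8 - 4*15)) = √((-9 + 2*(-22)²) + (-3/8 - 60)) = √((-9 + 2*484) - 483/8) = √((-9 + 968) - 483/8) = √(959 - 483/8) = √(7189/8) = √14378/4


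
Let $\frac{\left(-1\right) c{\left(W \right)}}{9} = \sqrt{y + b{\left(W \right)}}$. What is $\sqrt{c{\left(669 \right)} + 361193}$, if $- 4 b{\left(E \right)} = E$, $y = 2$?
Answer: $\frac{\sqrt{1444772 - 18 i \sqrt{661}}}{2} \approx 600.99 - 0.096253 i$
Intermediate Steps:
$b{\left(E \right)} = - \frac{E}{4}$
$c{\left(W \right)} = - 9 \sqrt{2 - \frac{W}{4}}$
$\sqrt{c{\left(669 \right)} + 361193} = \sqrt{- \frac{9 \sqrt{8 - 669}}{2} + 361193} = \sqrt{- \frac{9 \sqrt{-661}}{2} + 361193} = \sqrt{- \frac{9 i \sqrt{661}}{2} + 361193} = \sqrt{361193 - \frac{9 i \sqrt{661}}{2}}$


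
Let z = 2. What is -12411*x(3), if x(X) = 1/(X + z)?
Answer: -12411/5 ≈ -2482.2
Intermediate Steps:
x(X) = 1/(2 + X) (x(X) = 1/(X + 2) = 1/(2 + X))
-12411*x(3) = -12411/(2 + 3) = -12411/5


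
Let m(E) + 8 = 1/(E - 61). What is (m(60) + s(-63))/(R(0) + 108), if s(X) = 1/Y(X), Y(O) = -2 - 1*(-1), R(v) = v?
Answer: -5/54 ≈ -0.092593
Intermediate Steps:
m(E) = -8 + 1/(-61 + E) (m(E) = -8 + 1/(E - 61) = -8 + 1/(-61 + E))
Y(O) = -1 (Y(O) = -2 + 1 = -1)
s(X) = -1 (s(X) = 1/(-1) = -1)
(m(60) + s(-63))/(R(0) + 108) = ((489 - 8*60)/(-61 + 60) - 1)/(0 + 108) = ((489 - 480)/(-1) - 1)/108 = (-1*9 - 1)*(1/108) = (-9 - 1)*(1/108) = -10*1/108 = -5/54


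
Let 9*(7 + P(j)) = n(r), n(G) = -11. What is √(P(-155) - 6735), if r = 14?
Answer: I*√60689/3 ≈ 82.117*I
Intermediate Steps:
P(j) = -74/9 (P(j) = -7 + (⅑)*(-11) = -7 - 11/9 = -74/9)
√(P(-155) - 6735) = √(-74/9 - 6735) = √(-60689/9) = I*√60689/3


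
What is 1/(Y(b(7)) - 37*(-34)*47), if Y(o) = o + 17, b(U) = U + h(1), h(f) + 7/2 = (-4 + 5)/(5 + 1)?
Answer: 3/177440 ≈ 1.6907e-5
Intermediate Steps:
h(f) = -10/3 (h(f) = -7/2 + (-4 + 5)/(5 + 1) = -7/2 + 1/6 = -10/3)
b(U) = -10/3 + U (b(U) = U - 10/3 = -10/3 + U)
Y(o) = 17 + o
1/(Y(b(7)) - 37*(-34)*47) = 1/((17 + (-10/3 + 7)) - 37*(-34)*47) = 1/((17 + 11/3) + 1258*47) = 1/(62/3 + 59126) = 1/(177440/3) = 3/177440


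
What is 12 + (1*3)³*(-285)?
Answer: -7683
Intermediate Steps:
12 + (1*3)³*(-285) = 12 + 3³*(-285) = 12 + 27*(-285) = 12 - 7695 = -7683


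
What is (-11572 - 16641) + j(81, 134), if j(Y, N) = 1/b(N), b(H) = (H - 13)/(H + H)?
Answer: -3413505/121 ≈ -28211.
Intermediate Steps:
b(H) = (-13 + H)/(2*H) (b(H) = (-13 + H)/((2*H)) = (-13 + H)*(1/(2*H)) = (-13 + H)/(2*H))
j(Y, N) = 2*N/(-13 + N) (j(Y, N) = 1/((-13 + N)/(2*N)) = 2*N/(-13 + N))
(-11572 - 16641) + j(81, 134) = (-11572 - 16641) + 2*134/(-13 + 134) = -28213 + 2*134/121 = -28213 + 2*134*(1/121) = -28213 + 268/121 = -3413505/121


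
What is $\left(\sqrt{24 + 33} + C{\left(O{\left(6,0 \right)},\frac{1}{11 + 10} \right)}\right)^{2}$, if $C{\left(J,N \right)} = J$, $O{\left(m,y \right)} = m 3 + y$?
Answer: $\left(18 + \sqrt{57}\right)^{2} \approx 652.79$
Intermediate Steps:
$O{\left(m,y \right)} = y + 3 m$ ($O{\left(m,y \right)} = 3 m + y = y + 3 m$)
$\left(\sqrt{24 + 33} + C{\left(O{\left(6,0 \right)},\frac{1}{11 + 10} \right)}\right)^{2} = \left(\sqrt{24 + 33} + \left(0 + 3 \cdot 6\right)\right)^{2} = \left(\sqrt{57} + \left(0 + 18\right)\right)^{2} = \left(\sqrt{57} + 18\right)^{2} = \left(18 + \sqrt{57}\right)^{2}$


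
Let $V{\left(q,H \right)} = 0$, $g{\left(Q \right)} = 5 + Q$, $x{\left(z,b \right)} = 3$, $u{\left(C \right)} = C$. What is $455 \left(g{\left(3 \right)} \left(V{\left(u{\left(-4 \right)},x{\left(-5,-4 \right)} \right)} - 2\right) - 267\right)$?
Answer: $-128765$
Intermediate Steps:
$455 \left(g{\left(3 \right)} \left(V{\left(u{\left(-4 \right)},x{\left(-5,-4 \right)} \right)} - 2\right) - 267\right) = 455 \left(\left(5 + 3\right) \left(0 - 2\right) - 267\right) = 455 \left(8 \left(-2\right) - 267\right) = 455 \left(-16 - 267\right) = 455 \left(-283\right) = -128765$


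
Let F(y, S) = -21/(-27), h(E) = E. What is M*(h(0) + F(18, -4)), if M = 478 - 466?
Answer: 28/3 ≈ 9.3333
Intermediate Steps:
M = 12
F(y, S) = 7/9 (F(y, S) = -21*(-1/27) = 7/9)
M*(h(0) + F(18, -4)) = 12*(0 + 7/9) = 12*(7/9) = 28/3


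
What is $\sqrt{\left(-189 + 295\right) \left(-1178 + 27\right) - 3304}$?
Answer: $i \sqrt{125310} \approx 353.99 i$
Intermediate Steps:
$\sqrt{\left(-189 + 295\right) \left(-1178 + 27\right) - 3304} = \sqrt{106 \left(-1151\right) - 3304} = \sqrt{-122006 - 3304} = \sqrt{-125310} = i \sqrt{125310}$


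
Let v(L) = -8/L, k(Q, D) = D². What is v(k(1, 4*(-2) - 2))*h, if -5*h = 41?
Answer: 82/125 ≈ 0.65600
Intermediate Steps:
h = -41/5 (h = -⅕*41 = -41/5 ≈ -8.2000)
v(k(1, 4*(-2) - 2))*h = -8/(4*(-2) - 2)²*(-41/5) = -8/(-8 - 2)²*(-41/5) = -8/((-10)²)*(-41/5) = -8/100*(-41/5) = -8*1/100*(-41/5) = -2/25*(-41/5) = 82/125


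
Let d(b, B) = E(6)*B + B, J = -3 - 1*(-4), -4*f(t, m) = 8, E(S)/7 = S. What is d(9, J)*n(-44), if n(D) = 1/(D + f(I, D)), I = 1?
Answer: -43/46 ≈ -0.93478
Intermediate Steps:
E(S) = 7*S
f(t, m) = -2 (f(t, m) = -¼*8 = -2)
J = 1 (J = -3 + 4 = 1)
d(b, B) = 43*B (d(b, B) = (7*6)*B + B = 42*B + B = 43*B)
n(D) = 1/(-2 + D) (n(D) = 1/(D - 2) = 1/(-2 + D))
d(9, J)*n(-44) = (43*1)/(-2 - 44) = 43/(-46) = 43*(-1/46) = -43/46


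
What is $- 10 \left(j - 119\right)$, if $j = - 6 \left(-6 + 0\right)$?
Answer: $830$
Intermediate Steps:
$j = 36$ ($j = \left(-6\right) \left(-6\right) = 36$)
$- 10 \left(j - 119\right) = - 10 \left(36 - 119\right) = \left(-10\right) \left(-83\right) = 830$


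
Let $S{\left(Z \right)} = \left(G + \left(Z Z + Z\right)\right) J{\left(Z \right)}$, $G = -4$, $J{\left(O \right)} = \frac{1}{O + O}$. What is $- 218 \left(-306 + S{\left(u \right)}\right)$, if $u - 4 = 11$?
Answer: $\frac{974896}{15} \approx 64993.0$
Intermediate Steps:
$J{\left(O \right)} = \frac{1}{2 O}$
$u = 15$ ($u = 4 + 11 = 15$)
$S{\left(Z \right)} = \frac{-4 + Z + Z^{2}}{2 Z}$ ($S{\left(Z \right)} = \left(-4 + \left(Z Z + Z\right)\right) \frac{1}{2 Z} = \left(-4 + \left(Z^{2} + Z\right)\right) \frac{1}{2 Z} = \left(-4 + \left(Z + Z^{2}\right)\right) \frac{1}{2 Z} = \left(-4 + Z + Z^{2}\right) \frac{1}{2 Z} = \frac{-4 + Z + Z^{2}}{2 Z}$)
$- 218 \left(-306 + S{\left(u \right)}\right) = - 218 \left(-306 + \frac{-4 + 15 + 15^{2}}{2 \cdot 15}\right) = - 218 \left(-306 + \frac{1}{2} \cdot \frac{1}{15} \left(-4 + 15 + 225\right)\right) = - 218 \left(-306 + \frac{1}{2} \cdot \frac{1}{15} \cdot 236\right) = - 218 \left(-306 + \frac{118}{15}\right) = \left(-218\right) \left(- \frac{4472}{15}\right) = \frac{974896}{15}$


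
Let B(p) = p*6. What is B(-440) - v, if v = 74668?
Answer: -77308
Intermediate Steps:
B(p) = 6*p
B(-440) - v = 6*(-440) - 1*74668 = -2640 - 74668 = -77308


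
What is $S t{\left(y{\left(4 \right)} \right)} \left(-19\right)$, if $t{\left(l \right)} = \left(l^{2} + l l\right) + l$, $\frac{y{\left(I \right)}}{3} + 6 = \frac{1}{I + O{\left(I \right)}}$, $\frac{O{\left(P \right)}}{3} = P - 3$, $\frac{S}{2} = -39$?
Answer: $\frac{43566354}{49} \approx 8.8911 \cdot 10^{5}$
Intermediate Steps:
$S = -78$ ($S = 2 \left(-39\right) = -78$)
$O{\left(P \right)} = -9 + 3 P$ ($O{\left(P \right)} = 3 \left(P - 3\right) = 3 \left(-3 + P\right) = -9 + 3 P$)
$y{\left(I \right)} = -18 + \frac{3}{-9 + 4 I}$ ($y{\left(I \right)} = -18 + \frac{3}{I + \left(-9 + 3 I\right)} = -18 + \frac{3}{-9 + 4 I}$)
$t{\left(l \right)} = l + 2 l^{2}$ ($t{\left(l \right)} = \left(l^{2} + l^{2}\right) + l = 2 l^{2} + l = l + 2 l^{2}$)
$S t{\left(y{\left(4 \right)} \right)} \left(-19\right) = - 78 \frac{3 \left(55 - 96\right)}{-9 + 4 \cdot 4} \left(1 + 2 \frac{3 \left(55 - 96\right)}{-9 + 4 \cdot 4}\right) \left(-19\right) = - 78 \frac{3 \left(55 - 96\right)}{-9 + 16} \left(1 + 2 \frac{3 \left(55 - 96\right)}{-9 + 16}\right) \left(-19\right) = - 78 \cdot 3 \cdot \frac{1}{7} \left(-41\right) \left(1 + 2 \cdot 3 \cdot \frac{1}{7} \left(-41\right)\right) \left(-19\right) = - 78 \left(- \frac{123 \left(1 + 2 \left(- \frac{123}{7}\right)\right)}{7}\right) \left(-19\right) = - 78 \left(- \frac{123 \left(1 - \frac{246}{7}\right)}{7}\right) \left(-19\right) = - 78 \left(\left(- \frac{123}{7}\right) \left(- \frac{239}{7}\right)\right) \left(-19\right) = \left(-78\right) \frac{29397}{49} \left(-19\right) = \left(- \frac{2292966}{49}\right) \left(-19\right) = \frac{43566354}{49}$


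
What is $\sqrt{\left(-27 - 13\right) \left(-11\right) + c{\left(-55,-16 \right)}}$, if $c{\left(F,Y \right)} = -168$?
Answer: $4 \sqrt{17} \approx 16.492$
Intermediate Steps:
$\sqrt{\left(-27 - 13\right) \left(-11\right) + c{\left(-55,-16 \right)}} = \sqrt{\left(-27 - 13\right) \left(-11\right) - 168} = \sqrt{\left(-40\right) \left(-11\right) - 168} = \sqrt{440 - 168} = \sqrt{272} = 4 \sqrt{17}$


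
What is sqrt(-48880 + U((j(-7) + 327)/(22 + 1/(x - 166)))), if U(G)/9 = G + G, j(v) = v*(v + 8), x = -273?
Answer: 4*I*sqrt(3498468215)/1073 ≈ 220.5*I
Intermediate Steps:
j(v) = v*(8 + v)
U(G) = 18*G (U(G) = 9*(G + G) = 9*(2*G) = 18*G)
sqrt(-48880 + U((j(-7) + 327)/(22 + 1/(x - 166)))) = sqrt(-48880 + 18*((-7*(8 - 7) + 327)/(22 + 1/(-273 - 166)))) = sqrt(-48880 + 18*((-7*1 + 327)/(22 + 1/(-439)))) = sqrt(-48880 + 18*((-7 + 327)/(22 - 1/439))) = sqrt(-48880 + 18*(320/(9657/439))) = sqrt(-48880 + 18*(320*(439/9657))) = sqrt(-48880 + 18*(140480/9657)) = sqrt(-48880 + 280960/1073) = sqrt(-52167280/1073) = 4*I*sqrt(3498468215)/1073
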